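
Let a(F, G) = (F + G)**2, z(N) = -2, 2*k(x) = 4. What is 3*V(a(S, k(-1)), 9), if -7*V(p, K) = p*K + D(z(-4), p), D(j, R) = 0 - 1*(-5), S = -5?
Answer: -258/7 ≈ -36.857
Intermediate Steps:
k(x) = 2 (k(x) = (1/2)*4 = 2)
D(j, R) = 5 (D(j, R) = 0 + 5 = 5)
V(p, K) = -5/7 - K*p/7 (V(p, K) = -(p*K + 5)/7 = -(K*p + 5)/7 = -(5 + K*p)/7 = -5/7 - K*p/7)
3*V(a(S, k(-1)), 9) = 3*(-5/7 - 1/7*9*(-5 + 2)**2) = 3*(-5/7 - 1/7*9*(-3)**2) = 3*(-5/7 - 1/7*9*9) = 3*(-5/7 - 81/7) = 3*(-86/7) = -258/7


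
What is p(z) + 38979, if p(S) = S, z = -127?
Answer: 38852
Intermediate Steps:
p(z) + 38979 = -127 + 38979 = 38852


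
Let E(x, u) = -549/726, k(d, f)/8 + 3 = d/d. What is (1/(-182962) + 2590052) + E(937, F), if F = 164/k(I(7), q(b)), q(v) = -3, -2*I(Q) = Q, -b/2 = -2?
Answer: 28669797817880/11069201 ≈ 2.5901e+6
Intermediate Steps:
b = 4 (b = -2*(-2) = 4)
I(Q) = -Q/2
k(d, f) = -16 (k(d, f) = -24 + 8*(d/d) = -24 + 8*1 = -24 + 8 = -16)
F = -41/4 (F = 164/(-16) = 164*(-1/16) = -41/4 ≈ -10.250)
E(x, u) = -183/242 (E(x, u) = -549*1/726 = -183/242)
(1/(-182962) + 2590052) + E(937, F) = (1/(-182962) + 2590052) - 183/242 = (-1/182962 + 2590052) - 183/242 = 473881094023/182962 - 183/242 = 28669797817880/11069201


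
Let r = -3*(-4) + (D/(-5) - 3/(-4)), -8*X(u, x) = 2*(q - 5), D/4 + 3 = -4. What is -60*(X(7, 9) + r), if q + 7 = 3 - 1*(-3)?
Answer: -1191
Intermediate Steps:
D = -28 (D = -12 + 4*(-4) = -12 - 16 = -28)
q = -1 (q = -7 + (3 - 1*(-3)) = -7 + (3 + 3) = -7 + 6 = -1)
X(u, x) = 3/2 (X(u, x) = -(-1 - 5)/4 = -(-6)/4 = -1/8*(-12) = 3/2)
r = 367/20 (r = -3*(-4) + (-28/(-5) - 3/(-4)) = 12 + (-28*(-1/5) - 3*(-1/4)) = 12 + (28/5 + 3/4) = 12 + 127/20 = 367/20 ≈ 18.350)
-60*(X(7, 9) + r) = -60*(3/2 + 367/20) = -60*397/20 = -1191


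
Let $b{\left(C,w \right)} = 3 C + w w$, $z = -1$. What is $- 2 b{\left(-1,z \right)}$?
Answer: $4$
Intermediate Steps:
$b{\left(C,w \right)} = w^{2} + 3 C$ ($b{\left(C,w \right)} = 3 C + w^{2} = w^{2} + 3 C$)
$- 2 b{\left(-1,z \right)} = - 2 \left(\left(-1\right)^{2} + 3 \left(-1\right)\right) = - 2 \left(1 - 3\right) = \left(-2\right) \left(-2\right) = 4$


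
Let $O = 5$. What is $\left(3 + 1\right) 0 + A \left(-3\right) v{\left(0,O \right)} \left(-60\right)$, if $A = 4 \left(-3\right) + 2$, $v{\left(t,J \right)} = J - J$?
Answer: $0$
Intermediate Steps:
$v{\left(t,J \right)} = 0$
$A = -10$ ($A = -12 + 2 = -10$)
$\left(3 + 1\right) 0 + A \left(-3\right) v{\left(0,O \right)} \left(-60\right) = \left(3 + 1\right) 0 + \left(-10\right) \left(-3\right) 0 \left(-60\right) = 4 \cdot 0 + 30 \cdot 0 \left(-60\right) = 0 + 0 \left(-60\right) = 0 + 0 = 0$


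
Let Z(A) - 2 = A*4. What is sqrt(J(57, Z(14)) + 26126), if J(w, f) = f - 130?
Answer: sqrt(26054) ≈ 161.41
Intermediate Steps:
Z(A) = 2 + 4*A (Z(A) = 2 + A*4 = 2 + 4*A)
J(w, f) = -130 + f
sqrt(J(57, Z(14)) + 26126) = sqrt((-130 + (2 + 4*14)) + 26126) = sqrt((-130 + (2 + 56)) + 26126) = sqrt((-130 + 58) + 26126) = sqrt(-72 + 26126) = sqrt(26054)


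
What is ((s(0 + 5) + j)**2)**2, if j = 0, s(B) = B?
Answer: 625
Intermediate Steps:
((s(0 + 5) + j)**2)**2 = (((0 + 5) + 0)**2)**2 = ((5 + 0)**2)**2 = (5**2)**2 = 25**2 = 625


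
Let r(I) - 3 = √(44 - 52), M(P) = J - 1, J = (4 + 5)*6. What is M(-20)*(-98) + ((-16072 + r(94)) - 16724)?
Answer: -37987 + 2*I*√2 ≈ -37987.0 + 2.8284*I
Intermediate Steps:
J = 54 (J = 9*6 = 54)
M(P) = 53 (M(P) = 54 - 1 = 53)
r(I) = 3 + 2*I*√2 (r(I) = 3 + √(44 - 52) = 3 + √(-8) = 3 + 2*I*√2)
M(-20)*(-98) + ((-16072 + r(94)) - 16724) = 53*(-98) + ((-16072 + (3 + 2*I*√2)) - 16724) = -5194 + ((-16069 + 2*I*√2) - 16724) = -5194 + (-32793 + 2*I*√2) = -37987 + 2*I*√2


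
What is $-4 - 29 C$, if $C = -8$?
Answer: $228$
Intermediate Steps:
$-4 - 29 C = -4 - -232 = -4 + 232 = 228$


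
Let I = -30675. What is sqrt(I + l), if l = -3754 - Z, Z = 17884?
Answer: I*sqrt(52313) ≈ 228.72*I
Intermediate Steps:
l = -21638 (l = -3754 - 1*17884 = -3754 - 17884 = -21638)
sqrt(I + l) = sqrt(-30675 - 21638) = sqrt(-52313) = I*sqrt(52313)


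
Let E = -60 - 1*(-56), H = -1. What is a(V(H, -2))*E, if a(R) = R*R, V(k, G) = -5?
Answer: -100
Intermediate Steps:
E = -4 (E = -60 + 56 = -4)
a(R) = R²
a(V(H, -2))*E = (-5)²*(-4) = 25*(-4) = -100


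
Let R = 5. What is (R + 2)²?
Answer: 49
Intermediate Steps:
(R + 2)² = (5 + 2)² = 7² = 49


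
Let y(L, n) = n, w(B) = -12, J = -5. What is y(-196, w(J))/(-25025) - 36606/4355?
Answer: -14092506/1676675 ≈ -8.4050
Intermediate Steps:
y(-196, w(J))/(-25025) - 36606/4355 = -12/(-25025) - 36606/4355 = -12*(-1/25025) - 36606*1/4355 = 12/25025 - 36606/4355 = -14092506/1676675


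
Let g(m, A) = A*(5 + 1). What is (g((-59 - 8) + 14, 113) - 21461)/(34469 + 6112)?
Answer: -20783/40581 ≈ -0.51214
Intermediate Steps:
g(m, A) = 6*A (g(m, A) = A*6 = 6*A)
(g((-59 - 8) + 14, 113) - 21461)/(34469 + 6112) = (6*113 - 21461)/(34469 + 6112) = (678 - 21461)/40581 = -20783*1/40581 = -20783/40581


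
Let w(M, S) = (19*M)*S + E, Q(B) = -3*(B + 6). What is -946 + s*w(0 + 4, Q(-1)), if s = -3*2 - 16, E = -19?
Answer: 24552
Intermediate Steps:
Q(B) = -18 - 3*B (Q(B) = -3*(6 + B) = -18 - 3*B)
w(M, S) = -19 + 19*M*S (w(M, S) = (19*M)*S - 19 = 19*M*S - 19 = -19 + 19*M*S)
s = -22 (s = -6 - 16 = -22)
-946 + s*w(0 + 4, Q(-1)) = -946 - 22*(-19 + 19*(0 + 4)*(-18 - 3*(-1))) = -946 - 22*(-19 + 19*4*(-18 + 3)) = -946 - 22*(-19 + 19*4*(-15)) = -946 - 22*(-19 - 1140) = -946 - 22*(-1159) = -946 + 25498 = 24552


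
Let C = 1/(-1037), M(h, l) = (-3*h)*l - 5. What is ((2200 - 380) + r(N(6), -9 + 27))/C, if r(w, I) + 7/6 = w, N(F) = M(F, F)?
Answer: -10613695/6 ≈ -1.7690e+6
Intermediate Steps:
M(h, l) = -5 - 3*h*l (M(h, l) = -3*h*l - 5 = -5 - 3*h*l)
N(F) = -5 - 3*F² (N(F) = -5 - 3*F*F = -5 - 3*F²)
r(w, I) = -7/6 + w
C = -1/1037 ≈ -0.00096432
((2200 - 380) + r(N(6), -9 + 27))/C = ((2200 - 380) + (-7/6 + (-5 - 3*6²)))/(-1/1037) = (1820 + (-7/6 + (-5 - 3*36)))*(-1037) = (1820 + (-7/6 + (-5 - 108)))*(-1037) = (1820 + (-7/6 - 113))*(-1037) = (1820 - 685/6)*(-1037) = (10235/6)*(-1037) = -10613695/6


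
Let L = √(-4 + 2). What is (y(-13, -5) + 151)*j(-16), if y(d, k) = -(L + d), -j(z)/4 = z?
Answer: 10496 - 64*I*√2 ≈ 10496.0 - 90.51*I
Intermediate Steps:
L = I*√2 (L = √(-2) = I*√2 ≈ 1.4142*I)
j(z) = -4*z
y(d, k) = -d - I*√2 (y(d, k) = -(I*√2 + d) = -(d + I*√2) = -d - I*√2)
(y(-13, -5) + 151)*j(-16) = ((-1*(-13) - I*√2) + 151)*(-4*(-16)) = ((13 - I*√2) + 151)*64 = (164 - I*√2)*64 = 10496 - 64*I*√2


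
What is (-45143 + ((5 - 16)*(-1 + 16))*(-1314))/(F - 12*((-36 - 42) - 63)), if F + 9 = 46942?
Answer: 171667/48625 ≈ 3.5304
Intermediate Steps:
F = 46933 (F = -9 + 46942 = 46933)
(-45143 + ((5 - 16)*(-1 + 16))*(-1314))/(F - 12*((-36 - 42) - 63)) = (-45143 + ((5 - 16)*(-1 + 16))*(-1314))/(46933 - 12*((-36 - 42) - 63)) = (-45143 - 11*15*(-1314))/(46933 - 12*(-78 - 63)) = (-45143 - 165*(-1314))/(46933 - 12*(-141)) = (-45143 + 216810)/(46933 + 1692) = 171667/48625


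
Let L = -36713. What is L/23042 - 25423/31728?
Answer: -875313415/365538288 ≈ -2.3946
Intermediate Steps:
L/23042 - 25423/31728 = -36713/23042 - 25423/31728 = -875313415/365538288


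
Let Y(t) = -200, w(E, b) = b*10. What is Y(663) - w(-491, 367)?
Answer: -3870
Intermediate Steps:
w(E, b) = 10*b
Y(663) - w(-491, 367) = -200 - 10*367 = -200 - 1*3670 = -200 - 3670 = -3870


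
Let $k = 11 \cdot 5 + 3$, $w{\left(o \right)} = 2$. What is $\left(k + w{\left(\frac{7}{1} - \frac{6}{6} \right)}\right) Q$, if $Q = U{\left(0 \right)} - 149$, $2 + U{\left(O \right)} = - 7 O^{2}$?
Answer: $-9060$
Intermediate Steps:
$U{\left(O \right)} = -2 - 7 O^{2}$
$Q = -151$ ($Q = \left(-2 - 7 \cdot 0^{2}\right) - 149 = \left(-2 - 0\right) - 149 = \left(-2 + 0\right) - 149 = -2 - 149 = -151$)
$k = 58$ ($k = 55 + 3 = 58$)
$\left(k + w{\left(\frac{7}{1} - \frac{6}{6} \right)}\right) Q = \left(58 + 2\right) \left(-151\right) = 60 \left(-151\right) = -9060$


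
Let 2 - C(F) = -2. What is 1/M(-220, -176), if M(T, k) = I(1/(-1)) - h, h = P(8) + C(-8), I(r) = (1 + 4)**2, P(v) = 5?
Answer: 1/16 ≈ 0.062500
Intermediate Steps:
C(F) = 4 (C(F) = 2 - 1*(-2) = 2 + 2 = 4)
I(r) = 25 (I(r) = 5**2 = 25)
h = 9 (h = 5 + 4 = 9)
M(T, k) = 16 (M(T, k) = 25 - 1*9 = 25 - 9 = 16)
1/M(-220, -176) = 1/16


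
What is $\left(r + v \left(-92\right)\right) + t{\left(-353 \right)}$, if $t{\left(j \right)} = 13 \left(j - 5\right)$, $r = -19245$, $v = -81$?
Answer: $-16447$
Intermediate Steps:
$t{\left(j \right)} = -65 + 13 j$ ($t{\left(j \right)} = 13 \left(-5 + j\right) = -65 + 13 j$)
$\left(r + v \left(-92\right)\right) + t{\left(-353 \right)} = \left(-19245 - -7452\right) + \left(-65 + 13 \left(-353\right)\right) = \left(-19245 + 7452\right) - 4654 = -11793 - 4654 = -16447$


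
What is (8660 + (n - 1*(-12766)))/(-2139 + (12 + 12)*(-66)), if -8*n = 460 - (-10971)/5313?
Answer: -13162837/2293368 ≈ -5.7395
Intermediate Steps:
n = -35579/616 (n = -(460 - (-10971)/5313)/8 = -(460 - 1*(-159/77))/8 = -(460 + 159/77)/8 = -⅛*35579/77 = -35579/616 ≈ -57.758)
(8660 + (n - 1*(-12766)))/(-2139 + (12 + 12)*(-66)) = (8660 + (-35579/616 - 1*(-12766)))/(-2139 + (12 + 12)*(-66)) = (8660 + (-35579/616 + 12766))/(-2139 + 24*(-66)) = (8660 + 7828277/616)/(-2139 - 1584) = (13162837/616)/(-3723) = (13162837/616)*(-1/3723) = -13162837/2293368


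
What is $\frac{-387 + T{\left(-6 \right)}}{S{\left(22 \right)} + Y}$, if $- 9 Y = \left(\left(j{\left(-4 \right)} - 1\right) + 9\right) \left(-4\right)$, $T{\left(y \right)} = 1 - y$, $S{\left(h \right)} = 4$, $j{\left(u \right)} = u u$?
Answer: $- \frac{285}{11} \approx -25.909$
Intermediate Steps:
$j{\left(u \right)} = u^{2}$
$Y = \frac{32}{3}$ ($Y = - \frac{\left(\left(\left(-4\right)^{2} - 1\right) + 9\right) \left(-4\right)}{9} = - \frac{\left(\left(16 - 1\right) + 9\right) \left(-4\right)}{9} = - \frac{\left(15 + 9\right) \left(-4\right)}{9} = - \frac{24 \left(-4\right)}{9} = \left(- \frac{1}{9}\right) \left(-96\right) = \frac{32}{3} \approx 10.667$)
$\frac{-387 + T{\left(-6 \right)}}{S{\left(22 \right)} + Y} = \frac{-387 + \left(1 - -6\right)}{4 + \frac{32}{3}} = \frac{-387 + \left(1 + 6\right)}{\frac{44}{3}} = \left(-387 + 7\right) \frac{3}{44} = \left(-380\right) \frac{3}{44} = - \frac{285}{11}$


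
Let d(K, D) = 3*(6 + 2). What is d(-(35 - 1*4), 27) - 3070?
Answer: -3046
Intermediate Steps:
d(K, D) = 24 (d(K, D) = 3*8 = 24)
d(-(35 - 1*4), 27) - 3070 = 24 - 3070 = -3046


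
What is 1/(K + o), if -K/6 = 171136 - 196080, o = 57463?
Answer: 1/207127 ≈ 4.8280e-6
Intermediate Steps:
K = 149664 (K = -6*(171136 - 196080) = -6*(-24944) = 149664)
1/(K + o) = 1/(149664 + 57463) = 1/207127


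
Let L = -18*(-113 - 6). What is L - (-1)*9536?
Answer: 11678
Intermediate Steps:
L = 2142 (L = -18*(-119) = 2142)
L - (-1)*9536 = 2142 - (-1)*9536 = 2142 - 1*(-9536) = 2142 + 9536 = 11678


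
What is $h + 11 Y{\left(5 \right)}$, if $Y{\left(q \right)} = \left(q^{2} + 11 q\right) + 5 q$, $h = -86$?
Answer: $1069$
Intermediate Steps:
$Y{\left(q \right)} = q^{2} + 16 q$
$h + 11 Y{\left(5 \right)} = -86 + 11 \cdot 5 \left(16 + 5\right) = -86 + 11 \cdot 5 \cdot 21 = -86 + 11 \cdot 105 = -86 + 1155 = 1069$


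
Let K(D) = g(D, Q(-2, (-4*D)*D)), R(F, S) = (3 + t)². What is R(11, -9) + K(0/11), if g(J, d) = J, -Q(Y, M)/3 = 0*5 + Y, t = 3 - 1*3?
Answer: 9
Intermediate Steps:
t = 0 (t = 3 - 3 = 0)
R(F, S) = 9 (R(F, S) = (3 + 0)² = 3² = 9)
Q(Y, M) = -3*Y (Q(Y, M) = -3*(0*5 + Y) = -3*(0 + Y) = -3*Y)
K(D) = D
R(11, -9) + K(0/11) = 9 + 0/11 = 9 + 0*(1/11) = 9 + 0 = 9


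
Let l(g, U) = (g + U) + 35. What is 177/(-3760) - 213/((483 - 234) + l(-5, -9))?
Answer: -28289/33840 ≈ -0.83596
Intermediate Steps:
l(g, U) = 35 + U + g (l(g, U) = (U + g) + 35 = 35 + U + g)
177/(-3760) - 213/((483 - 234) + l(-5, -9)) = 177/(-3760) - 213/((483 - 234) + (35 - 9 - 5)) = 177*(-1/3760) - 213/(249 + 21) = -177/3760 - 213/270 = -177/3760 - 213*1/270 = -177/3760 - 71/90 = -28289/33840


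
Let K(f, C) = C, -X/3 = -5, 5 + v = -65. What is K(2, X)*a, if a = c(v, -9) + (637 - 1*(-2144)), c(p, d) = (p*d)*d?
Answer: -43335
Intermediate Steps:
v = -70 (v = -5 - 65 = -70)
X = 15 (X = -3*(-5) = 15)
c(p, d) = p*d**2 (c(p, d) = (d*p)*d = p*d**2)
a = -2889 (a = -70*(-9)**2 + (637 - 1*(-2144)) = -70*81 + (637 + 2144) = -5670 + 2781 = -2889)
K(2, X)*a = 15*(-2889) = -43335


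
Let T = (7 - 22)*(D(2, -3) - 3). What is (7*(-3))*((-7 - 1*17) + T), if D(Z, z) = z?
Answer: -1386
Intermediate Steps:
T = 90 (T = (7 - 22)*(-3 - 3) = -15*(-6) = 90)
(7*(-3))*((-7 - 1*17) + T) = (7*(-3))*((-7 - 1*17) + 90) = -21*((-7 - 17) + 90) = -21*(-24 + 90) = -21*66 = -1386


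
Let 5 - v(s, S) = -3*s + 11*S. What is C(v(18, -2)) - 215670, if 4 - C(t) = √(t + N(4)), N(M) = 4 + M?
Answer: -215666 - √89 ≈ -2.1568e+5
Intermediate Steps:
v(s, S) = 5 - 11*S + 3*s (v(s, S) = 5 - (-3*s + 11*S) = 5 + (-11*S + 3*s) = 5 - 11*S + 3*s)
C(t) = 4 - √(8 + t) (C(t) = 4 - √(t + (4 + 4)) = 4 - √(t + 8) = 4 - √(8 + t))
C(v(18, -2)) - 215670 = (4 - √(8 + (5 - 11*(-2) + 3*18))) - 215670 = (4 - √(8 + (5 + 22 + 54))) - 215670 = (4 - √(8 + 81)) - 215670 = (4 - √89) - 215670 = -215666 - √89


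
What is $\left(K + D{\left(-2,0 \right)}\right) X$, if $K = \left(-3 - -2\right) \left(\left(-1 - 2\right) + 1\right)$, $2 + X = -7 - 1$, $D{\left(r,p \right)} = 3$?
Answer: $-50$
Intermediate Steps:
$X = -10$ ($X = -2 - 8 = -10$)
$K = 2$ ($K = \left(-3 + 2\right) \left(-3 + 1\right) = \left(-1\right) \left(-2\right) = 2$)
$\left(K + D{\left(-2,0 \right)}\right) X = \left(2 + 3\right) \left(-10\right) = 5 \left(-10\right) = -50$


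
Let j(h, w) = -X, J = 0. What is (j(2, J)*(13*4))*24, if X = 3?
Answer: -3744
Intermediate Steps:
j(h, w) = -3 (j(h, w) = -1*3 = -3)
(j(2, J)*(13*4))*24 = -39*4*24 = -3*52*24 = -156*24 = -3744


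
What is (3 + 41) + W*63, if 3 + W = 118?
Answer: 7289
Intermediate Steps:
W = 115 (W = -3 + 118 = 115)
(3 + 41) + W*63 = (3 + 41) + 115*63 = 44 + 7245 = 7289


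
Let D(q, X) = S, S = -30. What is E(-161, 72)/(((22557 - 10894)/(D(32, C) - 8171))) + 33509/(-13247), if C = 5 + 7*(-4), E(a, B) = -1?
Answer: -282176820/154499761 ≈ -1.8264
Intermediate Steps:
C = -23 (C = 5 - 28 = -23)
D(q, X) = -30
E(-161, 72)/(((22557 - 10894)/(D(32, C) - 8171))) + 33509/(-13247) = -1/((22557 - 10894)/(-30 - 8171)) + 33509/(-13247) = -1/(11663/(-8201)) + 33509*(-1/13247) = -1/(11663*(-1/8201)) - 33509/13247 = -1/(-11663/8201) - 33509/13247 = -1*(-8201/11663) - 33509/13247 = 8201/11663 - 33509/13247 = -282176820/154499761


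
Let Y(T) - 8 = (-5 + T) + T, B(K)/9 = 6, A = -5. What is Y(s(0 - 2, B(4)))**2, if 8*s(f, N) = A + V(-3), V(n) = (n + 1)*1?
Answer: 25/16 ≈ 1.5625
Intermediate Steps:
V(n) = 1 + n (V(n) = (1 + n)*1 = 1 + n)
B(K) = 54 (B(K) = 9*6 = 54)
s(f, N) = -7/8 (s(f, N) = (-5 + (1 - 3))/8 = (-5 - 2)/8 = (1/8)*(-7) = -7/8)
Y(T) = 3 + 2*T (Y(T) = 8 + ((-5 + T) + T) = 8 + (-5 + 2*T) = 3 + 2*T)
Y(s(0 - 2, B(4)))**2 = (3 + 2*(-7/8))**2 = (3 - 7/4)**2 = (5/4)**2 = 25/16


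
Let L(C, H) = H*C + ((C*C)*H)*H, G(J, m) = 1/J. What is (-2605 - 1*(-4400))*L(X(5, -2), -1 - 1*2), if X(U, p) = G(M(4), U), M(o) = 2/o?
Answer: 53850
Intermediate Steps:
X(U, p) = 2 (X(U, p) = 1/(2/4) = 1/(2*(¼)) = 1/(½) = 2)
L(C, H) = C*H + C²*H² (L(C, H) = C*H + (C²*H)*H = C*H + (H*C²)*H = C*H + C²*H²)
(-2605 - 1*(-4400))*L(X(5, -2), -1 - 1*2) = (-2605 - 1*(-4400))*(2*(-1 - 1*2)*(1 + 2*(-1 - 1*2))) = (-2605 + 4400)*(2*(-1 - 2)*(1 + 2*(-1 - 2))) = 1795*(2*(-3)*(1 + 2*(-3))) = 1795*(2*(-3)*(1 - 6)) = 1795*(2*(-3)*(-5)) = 1795*30 = 53850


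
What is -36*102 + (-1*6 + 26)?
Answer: -3652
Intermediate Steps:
-36*102 + (-1*6 + 26) = -3672 + (-6 + 26) = -3672 + 20 = -3652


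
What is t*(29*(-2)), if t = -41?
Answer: 2378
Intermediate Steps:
t*(29*(-2)) = -1189*(-2) = -41*(-58) = 2378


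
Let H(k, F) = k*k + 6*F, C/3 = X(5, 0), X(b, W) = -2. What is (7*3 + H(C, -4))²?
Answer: 1089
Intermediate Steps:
C = -6 (C = 3*(-2) = -6)
H(k, F) = k² + 6*F
(7*3 + H(C, -4))² = (7*3 + ((-6)² + 6*(-4)))² = (21 + (36 - 24))² = (21 + 12)² = 33² = 1089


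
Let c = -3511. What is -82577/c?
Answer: 82577/3511 ≈ 23.520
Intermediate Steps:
-82577/c = -82577/(-3511) = -82577*(-1/3511) = 82577/3511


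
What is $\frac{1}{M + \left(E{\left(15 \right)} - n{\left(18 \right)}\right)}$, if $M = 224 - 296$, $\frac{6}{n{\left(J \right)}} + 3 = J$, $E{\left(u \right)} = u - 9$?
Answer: $- \frac{5}{332} \approx -0.01506$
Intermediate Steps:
$E{\left(u \right)} = -9 + u$ ($E{\left(u \right)} = u - 9 = -9 + u$)
$n{\left(J \right)} = \frac{6}{-3 + J}$
$M = -72$ ($M = 224 - 296 = -72$)
$\frac{1}{M + \left(E{\left(15 \right)} - n{\left(18 \right)}\right)} = \frac{1}{-72 + \left(\left(-9 + 15\right) - \frac{6}{-3 + 18}\right)} = \frac{1}{-72 + \left(6 - \frac{6}{15}\right)} = \frac{1}{-72 + \left(6 - 6 \cdot \frac{1}{15}\right)} = \frac{1}{-72 + \left(6 - \frac{2}{5}\right)} = \frac{1}{-72 + \frac{28}{5}} = \frac{1}{- \frac{332}{5}} = - \frac{5}{332}$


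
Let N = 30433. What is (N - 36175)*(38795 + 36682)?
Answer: -433388934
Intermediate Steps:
(N - 36175)*(38795 + 36682) = (30433 - 36175)*(38795 + 36682) = -5742*75477 = -433388934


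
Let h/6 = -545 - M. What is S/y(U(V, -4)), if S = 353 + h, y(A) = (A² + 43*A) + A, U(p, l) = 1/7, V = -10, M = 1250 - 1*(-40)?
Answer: -522193/309 ≈ -1689.9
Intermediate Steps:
M = 1290 (M = 1250 + 40 = 1290)
h = -11010 (h = 6*(-545 - 1*1290) = 6*(-545 - 1290) = 6*(-1835) = -11010)
U(p, l) = ⅐
y(A) = A² + 44*A
S = -10657 (S = 353 - 11010 = -10657)
S/y(U(V, -4)) = -10657*7/(44 + ⅐) = -10657/((⅐)*(309/7)) = -10657/309/49 = -10657*49/309 = -522193/309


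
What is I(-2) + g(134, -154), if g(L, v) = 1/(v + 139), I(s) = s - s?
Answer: -1/15 ≈ -0.066667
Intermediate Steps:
I(s) = 0
g(L, v) = 1/(139 + v)
I(-2) + g(134, -154) = 0 + 1/(139 - 154) = 0 + 1/(-15) = 0 - 1/15 = -1/15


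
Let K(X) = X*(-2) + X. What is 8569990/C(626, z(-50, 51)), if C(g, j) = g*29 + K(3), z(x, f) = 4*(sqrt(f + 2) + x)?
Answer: 8569990/18151 ≈ 472.15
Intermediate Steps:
K(X) = -X (K(X) = -2*X + X = -X)
z(x, f) = 4*x + 4*sqrt(2 + f) (z(x, f) = 4*(sqrt(2 + f) + x) = 4*(x + sqrt(2 + f)) = 4*x + 4*sqrt(2 + f))
C(g, j) = -3 + 29*g (C(g, j) = g*29 - 1*3 = 29*g - 3 = -3 + 29*g)
8569990/C(626, z(-50, 51)) = 8569990/(-3 + 29*626) = 8569990/(-3 + 18154) = 8569990/18151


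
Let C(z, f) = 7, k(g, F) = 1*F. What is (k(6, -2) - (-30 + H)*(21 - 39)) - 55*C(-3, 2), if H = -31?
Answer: -1485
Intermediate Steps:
k(g, F) = F
(k(6, -2) - (-30 + H)*(21 - 39)) - 55*C(-3, 2) = (-2 - (-30 - 31)*(21 - 39)) - 55*7 = (-2 - (-61)*(-18)) - 385 = (-2 - 1*1098) - 385 = (-2 - 1098) - 385 = -1100 - 385 = -1485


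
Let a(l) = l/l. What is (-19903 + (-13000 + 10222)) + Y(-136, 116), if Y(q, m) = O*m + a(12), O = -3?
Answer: -23028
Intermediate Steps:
a(l) = 1
Y(q, m) = 1 - 3*m (Y(q, m) = -3*m + 1 = 1 - 3*m)
(-19903 + (-13000 + 10222)) + Y(-136, 116) = (-19903 + (-13000 + 10222)) + (1 - 3*116) = (-19903 - 2778) + (1 - 348) = -22681 - 347 = -23028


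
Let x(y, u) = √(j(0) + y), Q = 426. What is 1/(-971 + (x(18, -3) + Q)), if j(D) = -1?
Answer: -545/297008 - √17/297008 ≈ -0.0018489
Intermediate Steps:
x(y, u) = √(-1 + y)
1/(-971 + (x(18, -3) + Q)) = 1/(-971 + (√(-1 + 18) + 426)) = 1/(-971 + (√17 + 426)) = 1/(-971 + (426 + √17)) = 1/(-545 + √17)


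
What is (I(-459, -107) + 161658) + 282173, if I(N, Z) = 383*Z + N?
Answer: 402391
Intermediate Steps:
I(N, Z) = N + 383*Z
(I(-459, -107) + 161658) + 282173 = ((-459 + 383*(-107)) + 161658) + 282173 = ((-459 - 40981) + 161658) + 282173 = (-41440 + 161658) + 282173 = 120218 + 282173 = 402391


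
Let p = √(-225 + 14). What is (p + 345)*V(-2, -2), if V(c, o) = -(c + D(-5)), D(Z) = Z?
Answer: 2415 + 7*I*√211 ≈ 2415.0 + 101.68*I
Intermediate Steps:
p = I*√211 (p = √(-211) = I*√211 ≈ 14.526*I)
V(c, o) = 5 - c (V(c, o) = -(c - 5) = -(-5 + c) = 5 - c)
(p + 345)*V(-2, -2) = (I*√211 + 345)*(5 - 1*(-2)) = (345 + I*√211)*(5 + 2) = (345 + I*√211)*7 = 2415 + 7*I*√211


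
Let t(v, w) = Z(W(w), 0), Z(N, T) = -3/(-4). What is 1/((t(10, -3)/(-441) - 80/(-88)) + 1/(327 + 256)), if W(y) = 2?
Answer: 342804/311645 ≈ 1.1000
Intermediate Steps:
Z(N, T) = 3/4 (Z(N, T) = -3*(-1/4) = 3/4)
t(v, w) = 3/4
1/((t(10, -3)/(-441) - 80/(-88)) + 1/(327 + 256)) = 1/(((3/4)/(-441) - 80/(-88)) + 1/(327 + 256)) = 1/(((3/4)*(-1/441) - 80*(-1/88)) + 1/583) = 1/((-1/588 + 10/11) + 1/583) = 1/(5869/6468 + 1/583) = 1/(311645/342804) = 342804/311645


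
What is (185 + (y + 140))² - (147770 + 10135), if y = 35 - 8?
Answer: -34001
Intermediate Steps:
y = 27
(185 + (y + 140))² - (147770 + 10135) = (185 + (27 + 140))² - (147770 + 10135) = (185 + 167)² - 1*157905 = 352² - 157905 = 123904 - 157905 = -34001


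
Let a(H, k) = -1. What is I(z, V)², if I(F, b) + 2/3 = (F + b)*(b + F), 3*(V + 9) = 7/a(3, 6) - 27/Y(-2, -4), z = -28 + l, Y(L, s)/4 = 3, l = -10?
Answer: 130396821025/20736 ≈ 6.2884e+6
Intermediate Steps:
Y(L, s) = 12 (Y(L, s) = 4*3 = 12)
z = -38 (z = -28 - 10 = -38)
V = -145/12 (V = -9 + (7/(-1) - 27/12)/3 = -9 + (7*(-1) - 27*1/12)/3 = -9 + (-7 - 9/4)/3 = -9 + (⅓)*(-37/4) = -9 - 37/12 = -145/12 ≈ -12.083)
I(F, b) = -⅔ + (F + b)² (I(F, b) = -⅔ + (F + b)*(b + F) = -⅔ + (F + b)*(F + b) = -⅔ + (F + b)²)
I(z, V)² = (-⅔ + (-38 - 145/12)²)² = (-⅔ + (-601/12)²)² = (-⅔ + 361201/144)² = (361105/144)² = 130396821025/20736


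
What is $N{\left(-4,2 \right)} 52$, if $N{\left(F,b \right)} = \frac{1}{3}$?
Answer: $\frac{52}{3} \approx 17.333$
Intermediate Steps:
$N{\left(F,b \right)} = \frac{1}{3}$
$N{\left(-4,2 \right)} 52 = \frac{1}{3} \cdot 52 = \frac{52}{3}$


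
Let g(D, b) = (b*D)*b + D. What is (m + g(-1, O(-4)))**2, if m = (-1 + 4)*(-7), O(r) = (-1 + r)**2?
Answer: 418609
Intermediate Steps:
g(D, b) = D + D*b**2 (g(D, b) = (D*b)*b + D = D*b**2 + D = D + D*b**2)
m = -21 (m = 3*(-7) = -21)
(m + g(-1, O(-4)))**2 = (-21 - (1 + ((-1 - 4)**2)**2))**2 = (-21 - (1 + ((-5)**2)**2))**2 = (-21 - (1 + 25**2))**2 = (-21 - (1 + 625))**2 = (-21 - 1*626)**2 = (-21 - 626)**2 = (-647)**2 = 418609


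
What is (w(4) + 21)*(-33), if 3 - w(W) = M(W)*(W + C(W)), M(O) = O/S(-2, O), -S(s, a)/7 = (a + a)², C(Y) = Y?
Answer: -11121/14 ≈ -794.36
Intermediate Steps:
S(s, a) = -28*a² (S(s, a) = -7*(a + a)² = -7*4*a² = -28*a²)
M(O) = -1/(28*O) (M(O) = O/((-28*O²)) = O*(-1/(28*O²)) = -1/(28*O))
w(W) = 43/14 (w(W) = 3 - (-1/(28*W))*(W + W) = 3 - (-1/(28*W))*2*W = 3 - 1*(-1/14) = 3 + 1/14 = 43/14)
(w(4) + 21)*(-33) = (43/14 + 21)*(-33) = (337/14)*(-33) = -11121/14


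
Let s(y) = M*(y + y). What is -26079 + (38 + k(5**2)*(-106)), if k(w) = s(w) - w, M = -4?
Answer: -2191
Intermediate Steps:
s(y) = -8*y (s(y) = -4*(y + y) = -8*y)
k(w) = -9*w (k(w) = -8*w - w = -9*w)
-26079 + (38 + k(5**2)*(-106)) = -26079 + (38 - 9*5**2*(-106)) = -26079 + (38 - 9*25*(-106)) = -26079 + (38 - 225*(-106)) = -26079 + (38 + 23850) = -26079 + 23888 = -2191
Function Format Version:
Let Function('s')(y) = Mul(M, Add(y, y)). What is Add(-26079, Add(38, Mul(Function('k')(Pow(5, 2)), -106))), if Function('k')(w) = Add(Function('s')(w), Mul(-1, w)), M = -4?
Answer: -2191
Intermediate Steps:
Function('s')(y) = Mul(-8, y) (Function('s')(y) = Mul(-4, Add(y, y)) = Mul(-4, Mul(2, y)) = Mul(-8, y))
Function('k')(w) = Mul(-9, w) (Function('k')(w) = Add(Mul(-8, w), Mul(-1, w)) = Mul(-9, w))
Add(-26079, Add(38, Mul(Function('k')(Pow(5, 2)), -106))) = Add(-26079, Add(38, Mul(Mul(-9, Pow(5, 2)), -106))) = Add(-26079, Add(38, Mul(Mul(-9, 25), -106))) = Add(-26079, Add(38, Mul(-225, -106))) = Add(-26079, Add(38, 23850)) = Add(-26079, 23888) = -2191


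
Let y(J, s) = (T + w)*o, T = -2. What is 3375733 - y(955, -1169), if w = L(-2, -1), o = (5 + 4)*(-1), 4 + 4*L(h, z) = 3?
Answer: 13502851/4 ≈ 3.3757e+6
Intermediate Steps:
L(h, z) = -¼ (L(h, z) = -1 + (¼)*3 = -1 + ¾ = -¼)
o = -9 (o = 9*(-1) = -9)
w = -¼ ≈ -0.25000
y(J, s) = 81/4 (y(J, s) = (-2 - ¼)*(-9) = -9/4*(-9) = 81/4)
3375733 - y(955, -1169) = 3375733 - 1*81/4 = 3375733 - 81/4 = 13502851/4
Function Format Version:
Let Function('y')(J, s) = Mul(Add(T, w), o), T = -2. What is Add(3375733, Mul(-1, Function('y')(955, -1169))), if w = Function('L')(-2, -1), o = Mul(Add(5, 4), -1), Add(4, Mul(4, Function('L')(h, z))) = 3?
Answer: Rational(13502851, 4) ≈ 3.3757e+6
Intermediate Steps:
Function('L')(h, z) = Rational(-1, 4) (Function('L')(h, z) = Add(-1, Mul(Rational(1, 4), 3)) = Add(-1, Rational(3, 4)) = Rational(-1, 4))
o = -9 (o = Mul(9, -1) = -9)
w = Rational(-1, 4) ≈ -0.25000
Function('y')(J, s) = Rational(81, 4) (Function('y')(J, s) = Mul(Add(-2, Rational(-1, 4)), -9) = Mul(Rational(-9, 4), -9) = Rational(81, 4))
Add(3375733, Mul(-1, Function('y')(955, -1169))) = Add(3375733, Mul(-1, Rational(81, 4))) = Add(3375733, Rational(-81, 4)) = Rational(13502851, 4)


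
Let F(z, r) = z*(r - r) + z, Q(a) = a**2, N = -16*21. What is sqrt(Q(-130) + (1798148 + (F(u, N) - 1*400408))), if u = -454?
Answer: sqrt(1414186) ≈ 1189.2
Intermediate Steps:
N = -336
F(z, r) = z (F(z, r) = z*0 + z = 0 + z = z)
sqrt(Q(-130) + (1798148 + (F(u, N) - 1*400408))) = sqrt((-130)**2 + (1798148 + (-454 - 1*400408))) = sqrt(16900 + (1798148 + (-454 - 400408))) = sqrt(16900 + (1798148 - 400862)) = sqrt(16900 + 1397286) = sqrt(1414186)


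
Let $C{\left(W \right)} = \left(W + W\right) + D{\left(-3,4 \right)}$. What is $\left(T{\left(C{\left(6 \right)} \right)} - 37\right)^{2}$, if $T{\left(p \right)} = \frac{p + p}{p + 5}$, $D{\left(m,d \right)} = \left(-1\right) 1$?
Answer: $\frac{81225}{64} \approx 1269.1$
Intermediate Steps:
$D{\left(m,d \right)} = -1$
$C{\left(W \right)} = -1 + 2 W$ ($C{\left(W \right)} = \left(W + W\right) - 1 = 2 W - 1 = -1 + 2 W$)
$T{\left(p \right)} = \frac{2 p}{5 + p}$
$\left(T{\left(C{\left(6 \right)} \right)} - 37\right)^{2} = \left(\frac{2 \left(-1 + 2 \cdot 6\right)}{5 + \left(-1 + 2 \cdot 6\right)} - 37\right)^{2} = \left(\frac{2 \left(-1 + 12\right)}{5 + \left(-1 + 12\right)} - 37\right)^{2} = \left(2 \cdot 11 \frac{1}{5 + 11} - 37\right)^{2} = \left(2 \cdot 11 \cdot \frac{1}{16} - 37\right)^{2} = \left(\frac{11}{8} - 37\right)^{2} = \left(- \frac{285}{8}\right)^{2} = \frac{81225}{64}$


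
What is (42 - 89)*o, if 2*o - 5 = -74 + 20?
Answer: 2303/2 ≈ 1151.5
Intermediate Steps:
o = -49/2 (o = 5/2 + (-74 + 20)/2 = 5/2 + (½)*(-54) = 5/2 - 27 = -49/2 ≈ -24.500)
(42 - 89)*o = (42 - 89)*(-49/2) = -47*(-49/2) = 2303/2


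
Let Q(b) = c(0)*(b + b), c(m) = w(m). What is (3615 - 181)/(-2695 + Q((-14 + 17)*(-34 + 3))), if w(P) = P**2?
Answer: -3434/2695 ≈ -1.2742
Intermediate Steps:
c(m) = m**2
Q(b) = 0 (Q(b) = 0**2*(b + b) = 0*(2*b) = 0)
(3615 - 181)/(-2695 + Q((-14 + 17)*(-34 + 3))) = (3615 - 181)/(-2695 + 0) = 3434/(-2695) = 3434*(-1/2695) = -3434/2695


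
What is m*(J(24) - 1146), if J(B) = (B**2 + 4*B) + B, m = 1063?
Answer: -478350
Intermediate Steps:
J(B) = B**2 + 5*B
m*(J(24) - 1146) = 1063*(24*(5 + 24) - 1146) = 1063*(24*29 - 1146) = 1063*(696 - 1146) = 1063*(-450) = -478350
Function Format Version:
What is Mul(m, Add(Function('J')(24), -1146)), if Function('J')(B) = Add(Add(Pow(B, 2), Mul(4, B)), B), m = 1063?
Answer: -478350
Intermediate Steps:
Function('J')(B) = Add(Pow(B, 2), Mul(5, B))
Mul(m, Add(Function('J')(24), -1146)) = Mul(1063, Add(Mul(24, Add(5, 24)), -1146)) = Mul(1063, Add(Mul(24, 29), -1146)) = Mul(1063, Add(696, -1146)) = Mul(1063, -450) = -478350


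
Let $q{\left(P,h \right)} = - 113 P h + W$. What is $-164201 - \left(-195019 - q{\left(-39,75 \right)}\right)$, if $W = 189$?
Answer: $361532$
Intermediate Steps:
$q{\left(P,h \right)} = 189 - 113 P h$ ($q{\left(P,h \right)} = - 113 P h + 189 = 189 - 113 P h$)
$-164201 - \left(-195019 - q{\left(-39,75 \right)}\right) = -164201 + \left(\left(\left(74245 - \left(-189 - 330525\right)\right) + 3483\right) - -117291\right) = -164201 + \left(\left(\left(74245 + \left(189 + 330525\right)\right) + 3483\right) + 117291\right) = -164201 + \left(\left(\left(74245 + 330714\right) + 3483\right) + 117291\right) = -164201 + \left(\left(404959 + 3483\right) + 117291\right) = -164201 + \left(408442 + 117291\right) = -164201 + 525733 = 361532$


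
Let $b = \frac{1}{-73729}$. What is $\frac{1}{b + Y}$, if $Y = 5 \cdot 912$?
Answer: $\frac{73729}{336204239} \approx 0.0002193$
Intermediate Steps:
$Y = 4560$
$b = - \frac{1}{73729} \approx -1.3563 \cdot 10^{-5}$
$\frac{1}{b + Y} = \frac{1}{- \frac{1}{73729} + 4560} = \frac{1}{\frac{336204239}{73729}} = \frac{73729}{336204239}$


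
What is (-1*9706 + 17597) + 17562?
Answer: 25453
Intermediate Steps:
(-1*9706 + 17597) + 17562 = (-9706 + 17597) + 17562 = 7891 + 17562 = 25453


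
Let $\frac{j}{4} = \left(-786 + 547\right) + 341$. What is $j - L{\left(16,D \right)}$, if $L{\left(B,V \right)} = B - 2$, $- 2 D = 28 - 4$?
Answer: $394$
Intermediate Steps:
$j = 408$ ($j = 4 \left(\left(-786 + 547\right) + 341\right) = 4 \left(-239 + 341\right) = 4 \cdot 102 = 408$)
$D = -12$ ($D = - \frac{28 - 4}{2} = \left(- \frac{1}{2}\right) 24 = -12$)
$L{\left(B,V \right)} = -2 + B$ ($L{\left(B,V \right)} = B - 2 = -2 + B$)
$j - L{\left(16,D \right)} = 408 - \left(-2 + 16\right) = 408 - 14 = 394$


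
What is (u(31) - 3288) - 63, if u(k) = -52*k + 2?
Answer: -4961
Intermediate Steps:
u(k) = 2 - 52*k
(u(31) - 3288) - 63 = ((2 - 52*31) - 3288) - 63 = ((2 - 1612) - 3288) - 63 = (-1610 - 3288) - 63 = -4898 - 63 = -4961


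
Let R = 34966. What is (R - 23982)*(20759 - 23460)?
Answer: -29667784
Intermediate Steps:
(R - 23982)*(20759 - 23460) = (34966 - 23982)*(20759 - 23460) = 10984*(-2701) = -29667784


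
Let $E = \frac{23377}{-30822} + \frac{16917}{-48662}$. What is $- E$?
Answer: $\frac{414746837}{374965041} \approx 1.1061$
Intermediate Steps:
$E = - \frac{414746837}{374965041}$ ($E = 23377 \left(- \frac{1}{30822}\right) + 16917 \left(- \frac{1}{48662}\right) = - \frac{23377}{30822} - \frac{16917}{48662} = - \frac{414746837}{374965041} \approx -1.1061$)
$- E = \left(-1\right) \left(- \frac{414746837}{374965041}\right) = \frac{414746837}{374965041}$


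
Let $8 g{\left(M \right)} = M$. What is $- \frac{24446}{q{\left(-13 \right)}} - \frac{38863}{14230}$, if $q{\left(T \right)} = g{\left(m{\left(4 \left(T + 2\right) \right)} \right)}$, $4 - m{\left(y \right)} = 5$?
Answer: $\frac{2782893777}{14230} \approx 1.9557 \cdot 10^{5}$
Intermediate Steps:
$m{\left(y \right)} = -1$ ($m{\left(y \right)} = 4 - 5 = -1$)
$g{\left(M \right)} = \frac{M}{8}$
$q{\left(T \right)} = - \frac{1}{8}$ ($q{\left(T \right)} = \frac{1}{8} \left(-1\right) = - \frac{1}{8}$)
$- \frac{24446}{q{\left(-13 \right)}} - \frac{38863}{14230} = - \frac{24446}{- \frac{1}{8}} - \frac{38863}{14230} = \left(-24446\right) \left(-8\right) - \frac{38863}{14230} = 195568 - \frac{38863}{14230} = \frac{2782893777}{14230}$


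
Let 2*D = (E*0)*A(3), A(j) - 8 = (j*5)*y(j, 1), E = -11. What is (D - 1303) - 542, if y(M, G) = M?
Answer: -1845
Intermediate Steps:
A(j) = 8 + 5*j**2 (A(j) = 8 + (j*5)*j = 8 + (5*j)*j = 8 + 5*j**2)
D = 0 (D = ((-11*0)*(8 + 5*3**2))/2 = (0*(8 + 5*9))/2 = (0*(8 + 45))/2 = (0*53)/2 = (1/2)*0 = 0)
(D - 1303) - 542 = (0 - 1303) - 542 = -1303 - 542 = -1845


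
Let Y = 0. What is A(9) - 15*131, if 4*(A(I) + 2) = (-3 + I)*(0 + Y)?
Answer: -1967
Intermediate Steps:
A(I) = -2 (A(I) = -2 + ((-3 + I)*(0 + 0))/4 = -2 + ((-3 + I)*0)/4 = -2 + (1/4)*0 = -2 + 0 = -2)
A(9) - 15*131 = -2 - 15*131 = -2 - 1965 = -1967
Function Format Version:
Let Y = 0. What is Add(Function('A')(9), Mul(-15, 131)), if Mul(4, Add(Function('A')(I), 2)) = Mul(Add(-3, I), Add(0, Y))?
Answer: -1967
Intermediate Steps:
Function('A')(I) = -2 (Function('A')(I) = Add(-2, Mul(Rational(1, 4), Mul(Add(-3, I), Add(0, 0)))) = Add(-2, Mul(Rational(1, 4), Mul(Add(-3, I), 0))) = Add(-2, Mul(Rational(1, 4), 0)) = Add(-2, 0) = -2)
Add(Function('A')(9), Mul(-15, 131)) = Add(-2, Mul(-15, 131)) = Add(-2, -1965) = -1967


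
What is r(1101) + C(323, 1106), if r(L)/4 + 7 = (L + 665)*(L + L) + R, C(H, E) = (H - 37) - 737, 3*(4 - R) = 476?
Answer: 46661491/3 ≈ 1.5554e+7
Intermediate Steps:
R = -464/3 (R = 4 - 1/3*476 = 4 - 476/3 = -464/3 ≈ -154.67)
C(H, E) = -774 + H (C(H, E) = (-37 + H) - 737 = -774 + H)
r(L) = -1940/3 + 8*L*(665 + L) (r(L) = -28 + 4*((L + 665)*(L + L) - 464/3) = -28 + 4*((665 + L)*(2*L) - 464/3) = -28 + 4*(2*L*(665 + L) - 464/3) = -28 + 4*(-464/3 + 2*L*(665 + L)) = -28 + (-1856/3 + 8*L*(665 + L)) = -1940/3 + 8*L*(665 + L))
r(1101) + C(323, 1106) = (-1940/3 + 8*1101**2 + 5320*1101) + (-774 + 323) = (-1940/3 + 8*1212201 + 5857320) - 451 = (-1940/3 + 9697608 + 5857320) - 451 = 46662844/3 - 451 = 46661491/3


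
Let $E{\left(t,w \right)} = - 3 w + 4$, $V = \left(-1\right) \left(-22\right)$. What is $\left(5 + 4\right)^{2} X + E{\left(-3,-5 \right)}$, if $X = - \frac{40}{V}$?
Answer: $- \frac{1411}{11} \approx -128.27$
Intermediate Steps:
$V = 22$
$E{\left(t,w \right)} = 4 - 3 w$
$X = - \frac{20}{11}$ ($X = - \frac{40}{22} = \left(-40\right) \frac{1}{22} = - \frac{20}{11} \approx -1.8182$)
$\left(5 + 4\right)^{2} X + E{\left(-3,-5 \right)} = \left(5 + 4\right)^{2} \left(- \frac{20}{11}\right) + \left(4 - -15\right) = 9^{2} \left(- \frac{20}{11}\right) + \left(4 + 15\right) = 81 \left(- \frac{20}{11}\right) + 19 = - \frac{1620}{11} + 19 = - \frac{1411}{11}$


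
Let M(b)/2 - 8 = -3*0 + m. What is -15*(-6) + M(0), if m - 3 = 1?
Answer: 114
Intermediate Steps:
m = 4 (m = 3 + 1 = 4)
M(b) = 24 (M(b) = 16 + 2*(-3*0 + 4) = 16 + 2*(0 + 4) = 16 + 2*4 = 16 + 8 = 24)
-15*(-6) + M(0) = -15*(-6) + 24 = 90 + 24 = 114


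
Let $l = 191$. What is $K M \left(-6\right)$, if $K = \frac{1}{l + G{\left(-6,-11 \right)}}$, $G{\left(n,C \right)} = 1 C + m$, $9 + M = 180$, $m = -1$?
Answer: $- \frac{1026}{179} \approx -5.7318$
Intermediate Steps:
$M = 171$ ($M = -9 + 180 = 171$)
$G{\left(n,C \right)} = -1 + C$ ($G{\left(n,C \right)} = 1 C - 1 = C - 1 = -1 + C$)
$K = \frac{1}{179}$ ($K = \frac{1}{191 - 12} = \frac{1}{179} \approx 0.0055866$)
$K M \left(-6\right) = \frac{1}{179} \cdot 171 \left(-6\right) = \frac{171}{179} \left(-6\right) = - \frac{1026}{179}$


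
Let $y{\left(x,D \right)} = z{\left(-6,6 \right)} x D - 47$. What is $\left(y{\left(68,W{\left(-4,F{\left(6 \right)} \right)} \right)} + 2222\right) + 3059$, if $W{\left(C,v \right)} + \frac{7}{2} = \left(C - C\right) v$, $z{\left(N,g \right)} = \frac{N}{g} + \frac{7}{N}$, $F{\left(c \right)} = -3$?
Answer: $\frac{17249}{3} \approx 5749.7$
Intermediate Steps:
$z{\left(N,g \right)} = \frac{7}{N} + \frac{N}{g}$
$W{\left(C,v \right)} = - \frac{7}{2}$ ($W{\left(C,v \right)} = - \frac{7}{2} + \left(C - C\right) v = - \frac{7}{2} + 0 v = - \frac{7}{2} + 0 = - \frac{7}{2}$)
$y{\left(x,D \right)} = -47 - \frac{13 D x}{6}$ ($y{\left(x,D \right)} = \left(\frac{7}{-6} - \frac{6}{6}\right) x D - 47 = \left(7 \left(- \frac{1}{6}\right) - 1\right) x D - 47 = \left(- \frac{7}{6} - 1\right) x D - 47 = - \frac{13 x}{6} D - 47 = - \frac{13 D x}{6} - 47 = -47 - \frac{13 D x}{6}$)
$\left(y{\left(68,W{\left(-4,F{\left(6 \right)} \right)} \right)} + 2222\right) + 3059 = \left(\left(-47 - \left(- \frac{91}{12}\right) 68\right) + 2222\right) + 3059 = \left(\left(-47 + \frac{1547}{3}\right) + 2222\right) + 3059 = \left(\frac{1406}{3} + 2222\right) + 3059 = \frac{8072}{3} + 3059 = \frac{17249}{3}$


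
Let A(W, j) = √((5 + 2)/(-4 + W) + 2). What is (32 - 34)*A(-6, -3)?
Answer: -√130/5 ≈ -2.2803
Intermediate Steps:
A(W, j) = √(2 + 7/(-4 + W)) (A(W, j) = √(7/(-4 + W) + 2) = √(2 + 7/(-4 + W)))
(32 - 34)*A(-6, -3) = (32 - 34)*√((-1 + 2*(-6))/(-4 - 6)) = -2*√13*√(-1/(-10)) = -2*√130/10 = -√130/5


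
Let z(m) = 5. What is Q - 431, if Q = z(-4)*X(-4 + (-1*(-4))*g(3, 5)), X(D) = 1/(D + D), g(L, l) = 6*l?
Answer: -99987/232 ≈ -430.98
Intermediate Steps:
X(D) = 1/(2*D)
Q = 5/232 (Q = 5*(1/(2*(-4 + (-1*(-4))*(6*5)))) = 5*(1/(2*(-4 + 4*30))) = 5*(1/(2*(-4 + 120))) = 5*((½)/116) = 5*((½)*(1/116)) = 5*(1/232) = 5/232 ≈ 0.021552)
Q - 431 = 5/232 - 431 = -99987/232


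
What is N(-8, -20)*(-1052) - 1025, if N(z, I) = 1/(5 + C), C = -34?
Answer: -28673/29 ≈ -988.72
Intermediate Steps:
N(z, I) = -1/29 (N(z, I) = 1/(5 - 34) = 1/(-29) = -1/29)
N(-8, -20)*(-1052) - 1025 = -1/29*(-1052) - 1025 = 1052/29 - 1025 = -28673/29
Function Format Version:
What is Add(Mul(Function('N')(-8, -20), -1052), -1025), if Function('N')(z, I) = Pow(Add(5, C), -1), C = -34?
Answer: Rational(-28673, 29) ≈ -988.72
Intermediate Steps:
Function('N')(z, I) = Rational(-1, 29) (Function('N')(z, I) = Pow(Add(5, -34), -1) = Pow(-29, -1) = Rational(-1, 29))
Add(Mul(Function('N')(-8, -20), -1052), -1025) = Add(Mul(Rational(-1, 29), -1052), -1025) = Add(Rational(1052, 29), -1025) = Rational(-28673, 29)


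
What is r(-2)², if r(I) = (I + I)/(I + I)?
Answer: 1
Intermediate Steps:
r(I) = 1 (r(I) = (2*I)/((2*I)) = (2*I)*(1/(2*I)) = 1)
r(-2)² = 1² = 1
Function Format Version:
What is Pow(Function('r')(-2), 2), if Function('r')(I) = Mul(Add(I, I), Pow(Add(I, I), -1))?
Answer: 1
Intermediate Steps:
Function('r')(I) = 1 (Function('r')(I) = Mul(Mul(2, I), Pow(Mul(2, I), -1)) = Mul(Mul(2, I), Mul(Rational(1, 2), Pow(I, -1))) = 1)
Pow(Function('r')(-2), 2) = Pow(1, 2) = 1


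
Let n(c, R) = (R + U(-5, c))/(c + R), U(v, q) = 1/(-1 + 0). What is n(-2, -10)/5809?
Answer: 11/69708 ≈ 0.00015780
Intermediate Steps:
U(v, q) = -1 (U(v, q) = 1/(-1) = -1)
n(c, R) = (-1 + R)/(R + c) (n(c, R) = (R - 1)/(c + R) = (-1 + R)/(R + c))
n(-2, -10)/5809 = ((-1 - 10)/(-10 - 2))/5809 = (-11/(-12))/5809 = (-1/12*(-11))/5809 = (1/5809)*(11/12) = 11/69708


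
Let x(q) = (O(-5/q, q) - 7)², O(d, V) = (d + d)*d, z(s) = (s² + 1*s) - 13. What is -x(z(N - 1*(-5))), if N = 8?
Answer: -39950815129/815730721 ≈ -48.975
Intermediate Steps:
z(s) = -13 + s + s² (z(s) = (s² + s) - 13 = (s + s²) - 13 = -13 + s + s²)
O(d, V) = 2*d² (O(d, V) = (2*d)*d = 2*d²)
x(q) = (-7 + 50/q²)² (x(q) = (2*(-5/q)² - 7)² = (2*(25/q²) - 7)² = (50/q² - 7)² = (-7 + 50/q²)²)
-x(z(N - 1*(-5))) = -(50 - 7*(-13 + (8 - 1*(-5)) + (8 - 1*(-5))²)²)²/(-13 + (8 - 1*(-5)) + (8 - 1*(-5))²)⁴ = -(50 - 7*(-13 + (8 + 5) + (8 + 5)²)²)²/(-13 + (8 + 5) + (8 + 5)²)⁴ = -(50 - 7*(-13 + 13 + 13²)²)²/(-13 + 13 + 13²)⁴ = -(50 - 7*(-13 + 13 + 169)²)²/(-13 + 13 + 169)⁴ = -(50 - 7*169²)²/169⁴ = -(50 - 7*28561)²/815730721 = -(50 - 199927)²/815730721 = -(-199877)²/815730721 = -39950815129/815730721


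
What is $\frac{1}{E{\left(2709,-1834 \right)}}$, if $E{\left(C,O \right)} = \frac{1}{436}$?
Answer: $436$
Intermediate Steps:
$E{\left(C,O \right)} = \frac{1}{436}$
$\frac{1}{E{\left(2709,-1834 \right)}} = \frac{1}{\frac{1}{436}} = 436$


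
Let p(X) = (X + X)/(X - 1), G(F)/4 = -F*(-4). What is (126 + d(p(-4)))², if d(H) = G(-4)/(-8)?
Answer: 17956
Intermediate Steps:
G(F) = 16*F (G(F) = 4*(-F*(-4)) = 4*(4*F) = 16*F)
p(X) = 2*X/(-1 + X) (p(X) = (2*X)/(-1 + X) = 2*X/(-1 + X))
d(H) = 8 (d(H) = (16*(-4))/(-8) = -64*(-⅛) = 8)
(126 + d(p(-4)))² = (126 + 8)² = 134² = 17956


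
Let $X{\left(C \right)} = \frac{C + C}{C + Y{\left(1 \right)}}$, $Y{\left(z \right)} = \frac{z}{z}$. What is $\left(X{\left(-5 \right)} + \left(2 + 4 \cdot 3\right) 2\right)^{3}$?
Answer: $\frac{226981}{8} \approx 28373.0$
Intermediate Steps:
$Y{\left(z \right)} = 1$
$X{\left(C \right)} = \frac{2 C}{1 + C}$ ($X{\left(C \right)} = \frac{C + C}{C + 1} = \frac{2 C}{1 + C}$)
$\left(X{\left(-5 \right)} + \left(2 + 4 \cdot 3\right) 2\right)^{3} = \left(2 \left(-5\right) \frac{1}{1 - 5} + \left(2 + 4 \cdot 3\right) 2\right)^{3} = \left(2 \left(-5\right) \frac{1}{-4} + \left(2 + 12\right) 2\right)^{3} = \left(2 \left(-5\right) \left(- \frac{1}{4}\right) + 14 \cdot 2\right)^{3} = \left(\frac{5}{2} + 28\right)^{3} = \left(\frac{61}{2}\right)^{3} = \frac{226981}{8}$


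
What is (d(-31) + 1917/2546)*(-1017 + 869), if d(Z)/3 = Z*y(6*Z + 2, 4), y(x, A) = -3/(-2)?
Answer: 26140500/1273 ≈ 20535.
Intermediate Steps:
y(x, A) = 3/2 (y(x, A) = -3*(-½) = 3/2)
d(Z) = 9*Z/2 (d(Z) = 3*(Z*(3/2)) = 3*(3*Z/2) = 9*Z/2)
(d(-31) + 1917/2546)*(-1017 + 869) = ((9/2)*(-31) + 1917/2546)*(-1017 + 869) = (-279/2 + 1917*(1/2546))*(-148) = (-279/2 + 1917/2546)*(-148) = -176625/1273*(-148) = 26140500/1273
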